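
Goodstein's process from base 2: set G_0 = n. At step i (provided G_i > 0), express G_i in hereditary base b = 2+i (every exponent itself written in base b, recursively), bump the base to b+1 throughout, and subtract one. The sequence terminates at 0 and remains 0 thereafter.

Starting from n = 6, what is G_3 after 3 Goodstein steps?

step 0: 6 = 2^2 + 2; sub 3 for 2: 3^3 + 3; = 30; G_1 = 30−1 = 29
step 1: 29 = 3^3 + 2; sub 4 for 3: 4^4 + 2; = 258; G_2 = 258−1 = 257
step 2: 257 = 4^4 + 1; sub 5 for 4: 5^5 + 1; = 3126; G_3 = 3126−1 = 3125
step 3: 3125 = 5^5; sub 6 for 5: 6^6; = 46656; G_4 = 46656−1 = 46655

3125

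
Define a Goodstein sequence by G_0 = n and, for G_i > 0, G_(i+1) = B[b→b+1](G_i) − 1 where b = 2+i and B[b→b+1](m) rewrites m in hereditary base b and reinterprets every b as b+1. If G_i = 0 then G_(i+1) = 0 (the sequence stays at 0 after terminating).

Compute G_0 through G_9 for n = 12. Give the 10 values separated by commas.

12, 107, 1065, 15685, 280019, 5764910, 134217867, 3486784574, 100000000211, 3138428376974

i=0: 12 = 2^(2 + 1) + 2^2 (b=2); 2→3: 3^(3 + 1) + 3^3 = 108; 108−1 = 107
i=1: 107 = 3^(3 + 1) + 2·3^2 + 2·3 + 2 (b=3); 3→4: 4^(4 + 1) + 2·4^2 + 2·4 + 2 = 1066; 1066−1 = 1065
i=2: 1065 = 4^(4 + 1) + 2·4^2 + 2·4 + 1 (b=4); 4→5: 5^(5 + 1) + 2·5^2 + 2·5 + 1 = 15686; 15686−1 = 15685
i=3: 15685 = 5^(5 + 1) + 2·5^2 + 2·5 (b=5); 5→6: 6^(6 + 1) + 2·6^2 + 2·6 = 280020; 280020−1 = 280019
i=4: 280019 = 6^(6 + 1) + 2·6^2 + 6 + 5 (b=6); 6→7: 7^(7 + 1) + 2·7^2 + 7 + 5 = 5764911; 5764911−1 = 5764910
i=5: 5764910 = 7^(7 + 1) + 2·7^2 + 7 + 4 (b=7); 7→8: 8^(8 + 1) + 2·8^2 + 8 + 4 = 134217868; 134217868−1 = 134217867
i=6: 134217867 = 8^(8 + 1) + 2·8^2 + 8 + 3 (b=8); 8→9: 9^(9 + 1) + 2·9^2 + 9 + 3 = 3486784575; 3486784575−1 = 3486784574
i=7: 3486784574 = 9^(9 + 1) + 2·9^2 + 9 + 2 (b=9); 9→10: 10^(10 + 1) + 2·10^2 + 10 + 2 = 100000000212; 100000000212−1 = 100000000211
i=8: 100000000211 = 10^(10 + 1) + 2·10^2 + 10 + 1 (b=10); 10→11: 11^(11 + 1) + 2·11^2 + 11 + 1 = 3138428376975; 3138428376975−1 = 3138428376974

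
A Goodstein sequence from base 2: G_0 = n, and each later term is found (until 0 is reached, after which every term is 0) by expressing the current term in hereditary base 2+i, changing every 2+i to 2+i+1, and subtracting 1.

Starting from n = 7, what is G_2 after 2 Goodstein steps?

259

G_0=7  [base 2] 2^2 + 2 + 1  →[2↦3]→  3^3 + 3 + 1 = 31  −1 ⇒ G_1=30
G_1=30  [base 3] 3^3 + 3  →[3↦4]→  4^4 + 4 = 260  −1 ⇒ G_2=259
G_2=259  [base 4] 4^4 + 3  →[4↦5]→  5^5 + 3 = 3128  −1 ⇒ G_3=3127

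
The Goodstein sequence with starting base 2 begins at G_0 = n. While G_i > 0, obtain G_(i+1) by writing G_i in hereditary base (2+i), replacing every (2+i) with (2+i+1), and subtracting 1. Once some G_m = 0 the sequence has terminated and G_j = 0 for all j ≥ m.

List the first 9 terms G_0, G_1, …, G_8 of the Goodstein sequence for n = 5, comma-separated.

[0] 5 ≡ 2^2 + 1 (base 2). Lift 3: 28. −1: 27.
[1] 27 ≡ 3^3 (base 3). Lift 4: 256. −1: 255.
[2] 255 ≡ 3·4^3 + 3·4^2 + 3·4 + 3 (base 4). Lift 5: 468. −1: 467.
[3] 467 ≡ 3·5^3 + 3·5^2 + 3·5 + 2 (base 5). Lift 6: 776. −1: 775.
[4] 775 ≡ 3·6^3 + 3·6^2 + 3·6 + 1 (base 6). Lift 7: 1198. −1: 1197.
[5] 1197 ≡ 3·7^3 + 3·7^2 + 3·7 (base 7). Lift 8: 1752. −1: 1751.
[6] 1751 ≡ 3·8^3 + 3·8^2 + 2·8 + 7 (base 8). Lift 9: 2455. −1: 2454.
[7] 2454 ≡ 3·9^3 + 3·9^2 + 2·9 + 6 (base 9). Lift 10: 3326. −1: 3325.

5, 27, 255, 467, 775, 1197, 1751, 2454, 3325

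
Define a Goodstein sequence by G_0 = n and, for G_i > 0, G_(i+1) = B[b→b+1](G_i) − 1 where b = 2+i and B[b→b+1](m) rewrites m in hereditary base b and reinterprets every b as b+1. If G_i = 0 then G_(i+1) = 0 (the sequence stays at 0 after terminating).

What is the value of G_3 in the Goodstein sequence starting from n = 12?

15685

[0] 12 ≡ 2^(2 + 1) + 2^2 (base 2). Lift 3: 108. −1: 107.
[1] 107 ≡ 3^(3 + 1) + 2·3^2 + 2·3 + 2 (base 3). Lift 4: 1066. −1: 1065.
[2] 1065 ≡ 4^(4 + 1) + 2·4^2 + 2·4 + 1 (base 4). Lift 5: 15686. −1: 15685.
[3] 15685 ≡ 5^(5 + 1) + 2·5^2 + 2·5 (base 5). Lift 6: 280020. −1: 280019.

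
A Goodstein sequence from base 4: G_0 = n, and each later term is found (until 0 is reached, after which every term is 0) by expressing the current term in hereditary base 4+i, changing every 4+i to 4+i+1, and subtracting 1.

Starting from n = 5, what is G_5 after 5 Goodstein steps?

2

[0] 5 ≡ 4 + 1 (base 4). Lift 5: 6. −1: 5.
[1] 5 ≡ 5 (base 5). Lift 6: 6. −1: 5.
[2] 5 ≡ 5 (base 6). Lift 7: 5. −1: 4.
[3] 4 ≡ 4 (base 7). Lift 8: 4. −1: 3.
[4] 3 ≡ 3 (base 8). Lift 9: 3. −1: 2.
[5] 2 ≡ 2 (base 9). Lift 10: 2. −1: 1.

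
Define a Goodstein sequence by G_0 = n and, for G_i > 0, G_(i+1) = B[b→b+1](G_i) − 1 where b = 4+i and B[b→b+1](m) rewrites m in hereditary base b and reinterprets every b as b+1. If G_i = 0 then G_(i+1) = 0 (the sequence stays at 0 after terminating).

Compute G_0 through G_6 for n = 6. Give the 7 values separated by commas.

6, 6, 6, 6, 5, 4, 3

i=0: 6 = 4 + 2 (b=4); 4→5: 5 + 2 = 7; 7−1 = 6
i=1: 6 = 5 + 1 (b=5); 5→6: 6 + 1 = 7; 7−1 = 6
i=2: 6 = 6 (b=6); 6→7: 7 = 7; 7−1 = 6
i=3: 6 = 6 (b=7); 7→8: 6 = 6; 6−1 = 5
i=4: 5 = 5 (b=8); 8→9: 5 = 5; 5−1 = 4
i=5: 4 = 4 (b=9); 9→10: 4 = 4; 4−1 = 3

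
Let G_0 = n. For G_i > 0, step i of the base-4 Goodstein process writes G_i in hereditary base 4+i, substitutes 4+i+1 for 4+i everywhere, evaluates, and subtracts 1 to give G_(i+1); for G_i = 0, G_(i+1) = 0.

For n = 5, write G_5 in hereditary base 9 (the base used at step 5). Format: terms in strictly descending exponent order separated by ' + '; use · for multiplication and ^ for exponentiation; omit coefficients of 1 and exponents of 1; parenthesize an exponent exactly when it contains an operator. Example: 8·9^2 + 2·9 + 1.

2

(0) 5|_4 = 4 + 1 ↦ 5 + 1|_5 = 6 ⇒ 5
(1) 5|_5 = 5 ↦ 6|_6 = 6 ⇒ 5
(2) 5|_6 = 5 ↦ 5|_7 = 5 ⇒ 4
(3) 4|_7 = 4 ↦ 4|_8 = 4 ⇒ 3
(4) 3|_8 = 3 ↦ 3|_9 = 3 ⇒ 2
(5) 2|_9 = 2 ↦ 2|_10 = 2 ⇒ 1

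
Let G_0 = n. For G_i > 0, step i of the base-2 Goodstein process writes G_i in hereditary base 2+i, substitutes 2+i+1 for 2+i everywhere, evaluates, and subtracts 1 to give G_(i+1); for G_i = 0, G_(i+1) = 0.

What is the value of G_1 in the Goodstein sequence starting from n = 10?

83

(0) 10|_2 = 2^(2 + 1) + 2 ↦ 3^(3 + 1) + 3|_3 = 84 ⇒ 83
(1) 83|_3 = 3^(3 + 1) + 2 ↦ 4^(4 + 1) + 2|_4 = 1026 ⇒ 1025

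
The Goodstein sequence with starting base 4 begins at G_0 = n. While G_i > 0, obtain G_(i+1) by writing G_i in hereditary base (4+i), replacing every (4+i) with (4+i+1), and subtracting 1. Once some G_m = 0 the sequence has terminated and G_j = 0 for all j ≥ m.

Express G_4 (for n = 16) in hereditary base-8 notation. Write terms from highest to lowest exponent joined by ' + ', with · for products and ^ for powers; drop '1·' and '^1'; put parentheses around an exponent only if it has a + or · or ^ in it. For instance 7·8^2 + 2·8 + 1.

4·8 + 1

[0] 16 ≡ 4^2 (base 4). Lift 5: 25. −1: 24.
[1] 24 ≡ 4·5 + 4 (base 5). Lift 6: 28. −1: 27.
[2] 27 ≡ 4·6 + 3 (base 6). Lift 7: 31. −1: 30.
[3] 30 ≡ 4·7 + 2 (base 7). Lift 8: 34. −1: 33.
[4] 33 ≡ 4·8 + 1 (base 8). Lift 9: 37. −1: 36.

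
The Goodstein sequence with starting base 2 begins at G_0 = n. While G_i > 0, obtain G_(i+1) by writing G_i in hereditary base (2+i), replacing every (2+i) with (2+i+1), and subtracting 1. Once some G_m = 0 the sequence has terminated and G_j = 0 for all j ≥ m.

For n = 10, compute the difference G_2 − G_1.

[0] 10 ≡ 2^(2 + 1) + 2 (base 2). Lift 3: 84. −1: 83.
[1] 83 ≡ 3^(3 + 1) + 2 (base 3). Lift 4: 1026. −1: 1025.

942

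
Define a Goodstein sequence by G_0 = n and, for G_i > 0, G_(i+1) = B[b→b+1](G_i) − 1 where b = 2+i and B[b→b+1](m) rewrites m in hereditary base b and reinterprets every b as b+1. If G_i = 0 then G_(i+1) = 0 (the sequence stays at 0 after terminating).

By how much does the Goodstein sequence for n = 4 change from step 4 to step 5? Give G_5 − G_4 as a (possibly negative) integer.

4 —HB2→ 2^2 —bump→ 3^3 = 27 —(−1)→ 26
26 —HB3→ 2·3^2 + 2·3 + 2 —bump→ 2·4^2 + 2·4 + 2 = 42 —(−1)→ 41
41 —HB4→ 2·4^2 + 2·4 + 1 —bump→ 2·5^2 + 2·5 + 1 = 61 —(−1)→ 60
60 —HB5→ 2·5^2 + 2·5 —bump→ 2·6^2 + 2·6 = 84 —(−1)→ 83
83 —HB6→ 2·6^2 + 6 + 5 —bump→ 2·7^2 + 7 + 5 = 110 —(−1)→ 109

26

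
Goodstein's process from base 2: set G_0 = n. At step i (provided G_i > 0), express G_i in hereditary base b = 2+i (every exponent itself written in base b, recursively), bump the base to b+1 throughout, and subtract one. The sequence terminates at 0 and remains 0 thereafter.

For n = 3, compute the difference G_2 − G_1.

0

G_0 = 3. HB_2(3) = 2 + 1. Bump = 4. G_1 = 3.
G_1 = 3. HB_3(3) = 3. Bump = 4. G_2 = 3.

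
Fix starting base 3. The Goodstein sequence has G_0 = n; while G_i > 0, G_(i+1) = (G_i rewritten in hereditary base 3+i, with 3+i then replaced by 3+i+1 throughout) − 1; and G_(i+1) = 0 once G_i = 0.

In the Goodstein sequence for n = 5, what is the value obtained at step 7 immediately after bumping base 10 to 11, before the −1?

step 0: 5 = 3 + 2; sub 4 for 3: 4 + 2; = 6; G_1 = 6−1 = 5
step 1: 5 = 4 + 1; sub 5 for 4: 5 + 1; = 6; G_2 = 6−1 = 5
step 2: 5 = 5; sub 6 for 5: 6; = 6; G_3 = 6−1 = 5
step 3: 5 = 5; sub 7 for 6: 5; = 5; G_4 = 5−1 = 4
step 4: 4 = 4; sub 8 for 7: 4; = 4; G_5 = 4−1 = 3
step 5: 3 = 3; sub 9 for 8: 3; = 3; G_6 = 3−1 = 2
step 6: 2 = 2; sub 10 for 9: 2; = 2; G_7 = 2−1 = 1

1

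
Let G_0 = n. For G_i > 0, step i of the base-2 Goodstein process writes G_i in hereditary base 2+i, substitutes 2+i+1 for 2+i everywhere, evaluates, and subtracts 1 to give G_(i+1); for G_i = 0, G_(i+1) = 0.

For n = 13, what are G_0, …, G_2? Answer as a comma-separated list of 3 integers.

13, 108, 1279

(0) 13|_2 = 2^(2 + 1) + 2^2 + 1 ↦ 3^(3 + 1) + 3^3 + 1|_3 = 109 ⇒ 108
(1) 108|_3 = 3^(3 + 1) + 3^3 ↦ 4^(4 + 1) + 4^4|_4 = 1280 ⇒ 1279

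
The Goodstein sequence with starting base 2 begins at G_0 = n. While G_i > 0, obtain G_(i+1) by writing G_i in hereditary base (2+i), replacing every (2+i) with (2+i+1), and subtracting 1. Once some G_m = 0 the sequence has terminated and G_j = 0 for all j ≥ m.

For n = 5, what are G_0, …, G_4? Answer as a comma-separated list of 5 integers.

i=0: 5 = 2^2 + 1 (b=2); 2→3: 3^3 + 1 = 28; 28−1 = 27
i=1: 27 = 3^3 (b=3); 3→4: 4^4 = 256; 256−1 = 255
i=2: 255 = 3·4^3 + 3·4^2 + 3·4 + 3 (b=4); 4→5: 3·5^3 + 3·5^2 + 3·5 + 3 = 468; 468−1 = 467
i=3: 467 = 3·5^3 + 3·5^2 + 3·5 + 2 (b=5); 5→6: 3·6^3 + 3·6^2 + 3·6 + 2 = 776; 776−1 = 775

5, 27, 255, 467, 775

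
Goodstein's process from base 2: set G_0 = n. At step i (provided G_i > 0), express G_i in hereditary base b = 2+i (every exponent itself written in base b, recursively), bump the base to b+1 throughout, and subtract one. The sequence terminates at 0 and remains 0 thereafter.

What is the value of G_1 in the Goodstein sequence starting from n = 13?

(0) 13|_2 = 2^(2 + 1) + 2^2 + 1 ↦ 3^(3 + 1) + 3^3 + 1|_3 = 109 ⇒ 108
(1) 108|_3 = 3^(3 + 1) + 3^3 ↦ 4^(4 + 1) + 4^4|_4 = 1280 ⇒ 1279

108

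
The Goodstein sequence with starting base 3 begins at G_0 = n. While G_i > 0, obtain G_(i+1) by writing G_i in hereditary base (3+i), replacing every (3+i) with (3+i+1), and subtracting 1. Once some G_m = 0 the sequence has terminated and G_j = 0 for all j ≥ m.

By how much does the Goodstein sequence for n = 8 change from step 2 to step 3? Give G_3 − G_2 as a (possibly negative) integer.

1

G_0 = 8. HB_3(8) = 2·3 + 2. Bump = 10. G_1 = 9.
G_1 = 9. HB_4(9) = 2·4 + 1. Bump = 11. G_2 = 10.
G_2 = 10. HB_5(10) = 2·5. Bump = 12. G_3 = 11.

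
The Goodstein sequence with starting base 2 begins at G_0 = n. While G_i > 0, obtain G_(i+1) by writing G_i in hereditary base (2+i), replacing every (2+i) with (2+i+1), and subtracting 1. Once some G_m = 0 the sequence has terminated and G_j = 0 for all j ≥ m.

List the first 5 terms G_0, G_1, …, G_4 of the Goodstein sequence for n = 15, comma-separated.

base 2: 15 = 2^(2 + 1) + 2^2 + 2 + 1; at 3: 3^(3 + 1) + 3^3 + 3 + 1 = 112; next = 111
base 3: 111 = 3^(3 + 1) + 3^3 + 3; at 4: 4^(4 + 1) + 4^4 + 4 = 1284; next = 1283
base 4: 1283 = 4^(4 + 1) + 4^4 + 3; at 5: 5^(5 + 1) + 5^5 + 3 = 18753; next = 18752
base 5: 18752 = 5^(5 + 1) + 5^5 + 2; at 6: 6^(6 + 1) + 6^6 + 2 = 326594; next = 326593

15, 111, 1283, 18752, 326593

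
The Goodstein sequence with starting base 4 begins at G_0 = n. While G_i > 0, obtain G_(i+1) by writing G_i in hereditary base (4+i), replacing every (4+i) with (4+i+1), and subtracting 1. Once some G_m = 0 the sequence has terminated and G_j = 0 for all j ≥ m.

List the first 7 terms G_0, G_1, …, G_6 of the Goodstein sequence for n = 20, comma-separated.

i=0: 20 = 4^2 + 4 (b=4); 4→5: 5^2 + 5 = 30; 30−1 = 29
i=1: 29 = 5^2 + 4 (b=5); 5→6: 6^2 + 4 = 40; 40−1 = 39
i=2: 39 = 6^2 + 3 (b=6); 6→7: 7^2 + 3 = 52; 52−1 = 51
i=3: 51 = 7^2 + 2 (b=7); 7→8: 8^2 + 2 = 66; 66−1 = 65
i=4: 65 = 8^2 + 1 (b=8); 8→9: 9^2 + 1 = 82; 82−1 = 81
i=5: 81 = 9^2 (b=9); 9→10: 10^2 = 100; 100−1 = 99

20, 29, 39, 51, 65, 81, 99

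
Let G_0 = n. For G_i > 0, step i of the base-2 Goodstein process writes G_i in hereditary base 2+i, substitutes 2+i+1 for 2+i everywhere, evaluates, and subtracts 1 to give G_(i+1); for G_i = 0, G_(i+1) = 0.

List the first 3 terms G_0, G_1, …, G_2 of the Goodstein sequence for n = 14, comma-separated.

G_0 = 14. HB_2(14) = 2^(2 + 1) + 2^2 + 2. Bump = 111. G_1 = 110.
G_1 = 110. HB_3(110) = 3^(3 + 1) + 3^3 + 2. Bump = 1282. G_2 = 1281.

14, 110, 1281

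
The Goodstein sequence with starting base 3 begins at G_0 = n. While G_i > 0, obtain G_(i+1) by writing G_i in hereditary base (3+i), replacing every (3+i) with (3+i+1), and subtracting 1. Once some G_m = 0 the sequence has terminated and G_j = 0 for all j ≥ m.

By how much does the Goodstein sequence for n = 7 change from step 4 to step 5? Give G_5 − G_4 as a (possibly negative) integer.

G_0=7  [base 3] 2·3 + 1  →[3↦4]→  2·4 + 1 = 9  −1 ⇒ G_1=8
G_1=8  [base 4] 2·4  →[4↦5]→  2·5 = 10  −1 ⇒ G_2=9
G_2=9  [base 5] 5 + 4  →[5↦6]→  6 + 4 = 10  −1 ⇒ G_3=9
G_3=9  [base 6] 6 + 3  →[6↦7]→  7 + 3 = 10  −1 ⇒ G_4=9
G_4=9  [base 7] 7 + 2  →[7↦8]→  8 + 2 = 10  −1 ⇒ G_5=9

0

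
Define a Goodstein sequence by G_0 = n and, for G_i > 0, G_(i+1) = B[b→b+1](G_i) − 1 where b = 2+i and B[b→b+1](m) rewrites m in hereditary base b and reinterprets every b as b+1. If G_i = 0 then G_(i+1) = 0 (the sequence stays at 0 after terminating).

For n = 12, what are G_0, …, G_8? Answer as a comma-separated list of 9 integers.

12, 107, 1065, 15685, 280019, 5764910, 134217867, 3486784574, 100000000211

12 —HB2→ 2^(2 + 1) + 2^2 —bump→ 3^(3 + 1) + 3^3 = 108 —(−1)→ 107
107 —HB3→ 3^(3 + 1) + 2·3^2 + 2·3 + 2 —bump→ 4^(4 + 1) + 2·4^2 + 2·4 + 2 = 1066 —(−1)→ 1065
1065 —HB4→ 4^(4 + 1) + 2·4^2 + 2·4 + 1 —bump→ 5^(5 + 1) + 2·5^2 + 2·5 + 1 = 15686 —(−1)→ 15685
15685 —HB5→ 5^(5 + 1) + 2·5^2 + 2·5 —bump→ 6^(6 + 1) + 2·6^2 + 2·6 = 280020 —(−1)→ 280019
280019 —HB6→ 6^(6 + 1) + 2·6^2 + 6 + 5 —bump→ 7^(7 + 1) + 2·7^2 + 7 + 5 = 5764911 —(−1)→ 5764910
5764910 —HB7→ 7^(7 + 1) + 2·7^2 + 7 + 4 —bump→ 8^(8 + 1) + 2·8^2 + 8 + 4 = 134217868 —(−1)→ 134217867
134217867 —HB8→ 8^(8 + 1) + 2·8^2 + 8 + 3 —bump→ 9^(9 + 1) + 2·9^2 + 9 + 3 = 3486784575 —(−1)→ 3486784574
3486784574 —HB9→ 9^(9 + 1) + 2·9^2 + 9 + 2 —bump→ 10^(10 + 1) + 2·10^2 + 10 + 2 = 100000000212 —(−1)→ 100000000211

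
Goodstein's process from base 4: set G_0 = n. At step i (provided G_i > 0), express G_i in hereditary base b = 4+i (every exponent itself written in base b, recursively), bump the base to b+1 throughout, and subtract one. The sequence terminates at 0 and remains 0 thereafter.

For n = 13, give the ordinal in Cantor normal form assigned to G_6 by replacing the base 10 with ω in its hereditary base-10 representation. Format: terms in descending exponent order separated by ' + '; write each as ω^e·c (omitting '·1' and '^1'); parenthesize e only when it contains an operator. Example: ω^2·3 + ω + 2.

ω·2 + 1

step 0: 13 = 3·4 + 1; sub 5 for 4: 3·5 + 1; = 16; G_1 = 16−1 = 15
step 1: 15 = 3·5; sub 6 for 5: 3·6; = 18; G_2 = 18−1 = 17
step 2: 17 = 2·6 + 5; sub 7 for 6: 2·7 + 5; = 19; G_3 = 19−1 = 18
step 3: 18 = 2·7 + 4; sub 8 for 7: 2·8 + 4; = 20; G_4 = 20−1 = 19
step 4: 19 = 2·8 + 3; sub 9 for 8: 2·9 + 3; = 21; G_5 = 21−1 = 20
step 5: 20 = 2·9 + 2; sub 10 for 9: 2·10 + 2; = 22; G_6 = 22−1 = 21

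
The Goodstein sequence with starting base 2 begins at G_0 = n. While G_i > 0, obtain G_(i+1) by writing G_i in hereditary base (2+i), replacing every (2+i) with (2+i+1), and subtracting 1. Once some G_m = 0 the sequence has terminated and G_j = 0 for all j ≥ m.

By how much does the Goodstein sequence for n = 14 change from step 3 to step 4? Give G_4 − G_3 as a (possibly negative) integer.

(0) 14|_2 = 2^(2 + 1) + 2^2 + 2 ↦ 3^(3 + 1) + 3^3 + 3|_3 = 111 ⇒ 110
(1) 110|_3 = 3^(3 + 1) + 3^3 + 2 ↦ 4^(4 + 1) + 4^4 + 2|_4 = 1282 ⇒ 1281
(2) 1281|_4 = 4^(4 + 1) + 4^4 + 1 ↦ 5^(5 + 1) + 5^5 + 1|_5 = 18751 ⇒ 18750
(3) 18750|_5 = 5^(5 + 1) + 5^5 ↦ 6^(6 + 1) + 6^6|_6 = 326592 ⇒ 326591

307841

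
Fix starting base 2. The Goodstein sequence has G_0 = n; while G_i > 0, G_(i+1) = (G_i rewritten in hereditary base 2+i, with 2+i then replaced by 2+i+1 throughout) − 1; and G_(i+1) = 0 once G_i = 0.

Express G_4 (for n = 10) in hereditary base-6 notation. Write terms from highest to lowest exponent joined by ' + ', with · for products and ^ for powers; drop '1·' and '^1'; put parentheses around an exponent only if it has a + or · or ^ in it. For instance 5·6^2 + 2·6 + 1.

i=0: 10 = 2^(2 + 1) + 2 (b=2); 2→3: 3^(3 + 1) + 3 = 84; 84−1 = 83
i=1: 83 = 3^(3 + 1) + 2 (b=3); 3→4: 4^(4 + 1) + 2 = 1026; 1026−1 = 1025
i=2: 1025 = 4^(4 + 1) + 1 (b=4); 4→5: 5^(5 + 1) + 1 = 15626; 15626−1 = 15625
i=3: 15625 = 5^(5 + 1) (b=5); 5→6: 6^(6 + 1) = 279936; 279936−1 = 279935
i=4: 279935 = 5·6^6 + 5·6^5 + 5·6^4 + 5·6^3 + 5·6^2 + 5·6 + 5 (b=6); 6→7: 5·7^7 + 5·7^5 + 5·7^4 + 5·7^3 + 5·7^2 + 5·7 + 5 = 4215755; 4215755−1 = 4215754

5·6^6 + 5·6^5 + 5·6^4 + 5·6^3 + 5·6^2 + 5·6 + 5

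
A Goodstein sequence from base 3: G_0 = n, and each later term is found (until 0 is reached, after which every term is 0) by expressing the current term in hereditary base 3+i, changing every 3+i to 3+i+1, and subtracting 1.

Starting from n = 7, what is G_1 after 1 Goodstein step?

i=0: 7 = 2·3 + 1 (b=3); 3→4: 2·4 + 1 = 9; 9−1 = 8
i=1: 8 = 2·4 (b=4); 4→5: 2·5 = 10; 10−1 = 9

8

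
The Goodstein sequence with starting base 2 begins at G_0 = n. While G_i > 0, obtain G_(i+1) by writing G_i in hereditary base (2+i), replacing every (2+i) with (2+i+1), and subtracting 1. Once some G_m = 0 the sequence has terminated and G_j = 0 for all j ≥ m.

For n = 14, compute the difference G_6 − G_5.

128542131

base 2: 14 = 2^(2 + 1) + 2^2 + 2; at 3: 3^(3 + 1) + 3^3 + 3 = 111; next = 110
base 3: 110 = 3^(3 + 1) + 3^3 + 2; at 4: 4^(4 + 1) + 4^4 + 2 = 1282; next = 1281
base 4: 1281 = 4^(4 + 1) + 4^4 + 1; at 5: 5^(5 + 1) + 5^5 + 1 = 18751; next = 18750
base 5: 18750 = 5^(5 + 1) + 5^5; at 6: 6^(6 + 1) + 6^6 = 326592; next = 326591
base 6: 326591 = 6^(6 + 1) + 5·6^5 + 5·6^4 + 5·6^3 + 5·6^2 + 5·6 + 5; at 7: 7^(7 + 1) + 5·7^5 + 5·7^4 + 5·7^3 + 5·7^2 + 5·7 + 5 = 5862841; next = 5862840
base 7: 5862840 = 7^(7 + 1) + 5·7^5 + 5·7^4 + 5·7^3 + 5·7^2 + 5·7 + 4; at 8: 8^(8 + 1) + 5·8^5 + 5·8^4 + 5·8^3 + 5·8^2 + 5·8 + 4 = 134404972; next = 134404971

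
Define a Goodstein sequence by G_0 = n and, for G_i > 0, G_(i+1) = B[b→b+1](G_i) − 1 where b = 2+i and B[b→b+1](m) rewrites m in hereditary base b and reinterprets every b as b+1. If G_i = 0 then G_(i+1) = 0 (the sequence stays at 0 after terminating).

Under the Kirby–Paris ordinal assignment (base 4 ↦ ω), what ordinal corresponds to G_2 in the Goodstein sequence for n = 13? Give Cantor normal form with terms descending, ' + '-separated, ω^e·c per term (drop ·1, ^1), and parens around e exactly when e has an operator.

base 2: 13 = 2^(2 + 1) + 2^2 + 1; at 3: 3^(3 + 1) + 3^3 + 1 = 109; next = 108
base 3: 108 = 3^(3 + 1) + 3^3; at 4: 4^(4 + 1) + 4^4 = 1280; next = 1279
base 4: 1279 = 4^(4 + 1) + 3·4^3 + 3·4^2 + 3·4 + 3; at 5: 5^(5 + 1) + 3·5^3 + 3·5^2 + 3·5 + 3 = 16093; next = 16092

ω^(ω + 1) + ω^3·3 + ω^2·3 + ω·3 + 3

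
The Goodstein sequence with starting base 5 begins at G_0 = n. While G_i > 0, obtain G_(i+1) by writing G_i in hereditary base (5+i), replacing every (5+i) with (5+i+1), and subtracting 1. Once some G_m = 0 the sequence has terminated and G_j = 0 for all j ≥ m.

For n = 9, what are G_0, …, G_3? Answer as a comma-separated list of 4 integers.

G_0=9  [base 5] 5 + 4  →[5↦6]→  6 + 4 = 10  −1 ⇒ G_1=9
G_1=9  [base 6] 6 + 3  →[6↦7]→  7 + 3 = 10  −1 ⇒ G_2=9
G_2=9  [base 7] 7 + 2  →[7↦8]→  8 + 2 = 10  −1 ⇒ G_3=9

9, 9, 9, 9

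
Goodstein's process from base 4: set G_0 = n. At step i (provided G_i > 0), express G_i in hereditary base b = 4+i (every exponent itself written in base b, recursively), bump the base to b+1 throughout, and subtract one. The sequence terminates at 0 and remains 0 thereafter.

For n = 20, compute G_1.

i=0: 20 = 4^2 + 4 (b=4); 4→5: 5^2 + 5 = 30; 30−1 = 29
i=1: 29 = 5^2 + 4 (b=5); 5→6: 6^2 + 4 = 40; 40−1 = 39

29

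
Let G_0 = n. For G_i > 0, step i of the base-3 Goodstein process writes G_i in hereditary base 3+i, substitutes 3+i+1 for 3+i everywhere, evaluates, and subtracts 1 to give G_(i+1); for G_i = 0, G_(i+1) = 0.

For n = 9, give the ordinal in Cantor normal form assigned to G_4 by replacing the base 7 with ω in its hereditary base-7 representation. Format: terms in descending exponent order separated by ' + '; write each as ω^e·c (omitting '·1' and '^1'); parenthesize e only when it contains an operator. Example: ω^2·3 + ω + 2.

G_0 = 9. HB_3(9) = 3^2. Bump = 16. G_1 = 15.
G_1 = 15. HB_4(15) = 3·4 + 3. Bump = 18. G_2 = 17.
G_2 = 17. HB_5(17) = 3·5 + 2. Bump = 20. G_3 = 19.
G_3 = 19. HB_6(19) = 3·6 + 1. Bump = 22. G_4 = 21.

ω·3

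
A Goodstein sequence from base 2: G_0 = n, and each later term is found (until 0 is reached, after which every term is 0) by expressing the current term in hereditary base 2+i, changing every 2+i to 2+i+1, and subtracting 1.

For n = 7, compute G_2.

[0] 7 ≡ 2^2 + 2 + 1 (base 2). Lift 3: 31. −1: 30.
[1] 30 ≡ 3^3 + 3 (base 3). Lift 4: 260. −1: 259.
[2] 259 ≡ 4^4 + 3 (base 4). Lift 5: 3128. −1: 3127.

259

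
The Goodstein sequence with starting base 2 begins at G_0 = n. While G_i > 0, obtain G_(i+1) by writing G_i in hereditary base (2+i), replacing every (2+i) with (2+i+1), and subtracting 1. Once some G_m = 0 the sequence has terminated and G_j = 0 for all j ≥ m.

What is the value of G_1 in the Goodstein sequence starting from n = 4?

26

G_0=4  [base 2] 2^2  →[2↦3]→  3^3 = 27  −1 ⇒ G_1=26
G_1=26  [base 3] 2·3^2 + 2·3 + 2  →[3↦4]→  2·4^2 + 2·4 + 2 = 42  −1 ⇒ G_2=41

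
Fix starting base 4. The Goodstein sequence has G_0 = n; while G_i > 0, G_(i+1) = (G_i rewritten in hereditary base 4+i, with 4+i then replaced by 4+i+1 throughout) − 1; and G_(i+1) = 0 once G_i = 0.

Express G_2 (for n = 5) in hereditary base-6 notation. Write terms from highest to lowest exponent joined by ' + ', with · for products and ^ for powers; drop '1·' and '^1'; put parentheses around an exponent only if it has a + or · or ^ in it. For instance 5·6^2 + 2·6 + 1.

5

[0] 5 ≡ 4 + 1 (base 4). Lift 5: 6. −1: 5.
[1] 5 ≡ 5 (base 5). Lift 6: 6. −1: 5.
[2] 5 ≡ 5 (base 6). Lift 7: 5. −1: 4.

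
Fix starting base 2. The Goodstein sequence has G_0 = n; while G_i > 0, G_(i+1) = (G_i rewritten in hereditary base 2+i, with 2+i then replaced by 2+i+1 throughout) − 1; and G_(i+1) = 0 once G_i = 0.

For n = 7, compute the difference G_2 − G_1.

G_0 = 7. HB_2(7) = 2^2 + 2 + 1. Bump = 31. G_1 = 30.
G_1 = 30. HB_3(30) = 3^3 + 3. Bump = 260. G_2 = 259.

229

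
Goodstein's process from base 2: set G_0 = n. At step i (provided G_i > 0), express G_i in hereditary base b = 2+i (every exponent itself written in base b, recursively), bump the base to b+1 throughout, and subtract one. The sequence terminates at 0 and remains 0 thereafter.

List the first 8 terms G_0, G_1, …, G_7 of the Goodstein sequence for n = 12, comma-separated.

G_0=12  [base 2] 2^(2 + 1) + 2^2  →[2↦3]→  3^(3 + 1) + 3^3 = 108  −1 ⇒ G_1=107
G_1=107  [base 3] 3^(3 + 1) + 2·3^2 + 2·3 + 2  →[3↦4]→  4^(4 + 1) + 2·4^2 + 2·4 + 2 = 1066  −1 ⇒ G_2=1065
G_2=1065  [base 4] 4^(4 + 1) + 2·4^2 + 2·4 + 1  →[4↦5]→  5^(5 + 1) + 2·5^2 + 2·5 + 1 = 15686  −1 ⇒ G_3=15685
G_3=15685  [base 5] 5^(5 + 1) + 2·5^2 + 2·5  →[5↦6]→  6^(6 + 1) + 2·6^2 + 2·6 = 280020  −1 ⇒ G_4=280019
G_4=280019  [base 6] 6^(6 + 1) + 2·6^2 + 6 + 5  →[6↦7]→  7^(7 + 1) + 2·7^2 + 7 + 5 = 5764911  −1 ⇒ G_5=5764910
G_5=5764910  [base 7] 7^(7 + 1) + 2·7^2 + 7 + 4  →[7↦8]→  8^(8 + 1) + 2·8^2 + 8 + 4 = 134217868  −1 ⇒ G_6=134217867
G_6=134217867  [base 8] 8^(8 + 1) + 2·8^2 + 8 + 3  →[8↦9]→  9^(9 + 1) + 2·9^2 + 9 + 3 = 3486784575  −1 ⇒ G_7=3486784574

12, 107, 1065, 15685, 280019, 5764910, 134217867, 3486784574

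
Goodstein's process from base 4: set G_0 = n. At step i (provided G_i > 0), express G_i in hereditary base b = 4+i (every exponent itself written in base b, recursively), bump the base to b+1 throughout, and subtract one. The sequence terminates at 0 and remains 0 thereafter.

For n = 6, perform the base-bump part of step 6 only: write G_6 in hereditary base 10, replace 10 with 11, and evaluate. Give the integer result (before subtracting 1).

6 —HB4→ 4 + 2 —bump→ 5 + 2 = 7 —(−1)→ 6
6 —HB5→ 5 + 1 —bump→ 6 + 1 = 7 —(−1)→ 6
6 —HB6→ 6 —bump→ 7 = 7 —(−1)→ 6
6 —HB7→ 6 —bump→ 6 = 6 —(−1)→ 5
5 —HB8→ 5 —bump→ 5 = 5 —(−1)→ 4
4 —HB9→ 4 —bump→ 4 = 4 —(−1)→ 3

3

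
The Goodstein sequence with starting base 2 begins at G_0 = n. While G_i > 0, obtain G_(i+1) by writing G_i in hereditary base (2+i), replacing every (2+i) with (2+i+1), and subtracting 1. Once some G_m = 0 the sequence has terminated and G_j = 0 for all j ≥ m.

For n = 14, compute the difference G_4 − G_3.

(0) 14|_2 = 2^(2 + 1) + 2^2 + 2 ↦ 3^(3 + 1) + 3^3 + 3|_3 = 111 ⇒ 110
(1) 110|_3 = 3^(3 + 1) + 3^3 + 2 ↦ 4^(4 + 1) + 4^4 + 2|_4 = 1282 ⇒ 1281
(2) 1281|_4 = 4^(4 + 1) + 4^4 + 1 ↦ 5^(5 + 1) + 5^5 + 1|_5 = 18751 ⇒ 18750
(3) 18750|_5 = 5^(5 + 1) + 5^5 ↦ 6^(6 + 1) + 6^6|_6 = 326592 ⇒ 326591

307841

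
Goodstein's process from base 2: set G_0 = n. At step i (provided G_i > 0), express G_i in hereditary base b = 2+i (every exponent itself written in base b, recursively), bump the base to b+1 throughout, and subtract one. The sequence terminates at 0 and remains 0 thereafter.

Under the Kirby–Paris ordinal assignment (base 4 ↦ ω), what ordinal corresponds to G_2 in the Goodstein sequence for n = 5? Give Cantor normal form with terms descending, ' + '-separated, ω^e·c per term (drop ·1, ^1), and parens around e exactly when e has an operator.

step 0: 5 = 2^2 + 1; sub 3 for 2: 3^3 + 1; = 28; G_1 = 28−1 = 27
step 1: 27 = 3^3; sub 4 for 3: 4^4; = 256; G_2 = 256−1 = 255
step 2: 255 = 3·4^3 + 3·4^2 + 3·4 + 3; sub 5 for 4: 3·5^3 + 3·5^2 + 3·5 + 3; = 468; G_3 = 468−1 = 467

ω^3·3 + ω^2·3 + ω·3 + 3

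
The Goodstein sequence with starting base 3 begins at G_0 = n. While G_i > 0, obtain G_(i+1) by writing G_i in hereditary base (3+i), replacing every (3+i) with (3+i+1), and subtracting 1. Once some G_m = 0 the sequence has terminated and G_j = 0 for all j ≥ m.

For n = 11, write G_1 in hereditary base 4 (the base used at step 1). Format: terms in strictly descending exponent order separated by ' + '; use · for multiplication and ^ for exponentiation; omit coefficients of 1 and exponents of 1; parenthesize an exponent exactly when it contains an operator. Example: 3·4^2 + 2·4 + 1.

i=0: 11 = 3^2 + 2 (b=3); 3→4: 4^2 + 2 = 18; 18−1 = 17
i=1: 17 = 4^2 + 1 (b=4); 4→5: 5^2 + 1 = 26; 26−1 = 25

4^2 + 1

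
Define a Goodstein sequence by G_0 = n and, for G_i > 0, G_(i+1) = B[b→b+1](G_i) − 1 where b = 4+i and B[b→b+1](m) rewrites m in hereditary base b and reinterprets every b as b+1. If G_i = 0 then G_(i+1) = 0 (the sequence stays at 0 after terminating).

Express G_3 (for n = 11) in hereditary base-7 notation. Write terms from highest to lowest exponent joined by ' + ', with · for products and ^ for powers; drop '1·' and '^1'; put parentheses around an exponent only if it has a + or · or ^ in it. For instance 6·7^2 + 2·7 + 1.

i=0: 11 = 2·4 + 3 (b=4); 4→5: 2·5 + 3 = 13; 13−1 = 12
i=1: 12 = 2·5 + 2 (b=5); 5→6: 2·6 + 2 = 14; 14−1 = 13
i=2: 13 = 2·6 + 1 (b=6); 6→7: 2·7 + 1 = 15; 15−1 = 14
i=3: 14 = 2·7 (b=7); 7→8: 2·8 = 16; 16−1 = 15

2·7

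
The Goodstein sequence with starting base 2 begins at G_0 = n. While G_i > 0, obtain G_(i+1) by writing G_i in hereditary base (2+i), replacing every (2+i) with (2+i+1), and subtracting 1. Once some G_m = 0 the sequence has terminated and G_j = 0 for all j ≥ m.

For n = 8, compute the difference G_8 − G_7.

step 0: 8 = 2^(2 + 1); sub 3 for 2: 3^(3 + 1); = 81; G_1 = 81−1 = 80
step 1: 80 = 2·3^3 + 2·3^2 + 2·3 + 2; sub 4 for 3: 2·4^4 + 2·4^2 + 2·4 + 2; = 554; G_2 = 554−1 = 553
step 2: 553 = 2·4^4 + 2·4^2 + 2·4 + 1; sub 5 for 4: 2·5^5 + 2·5^2 + 2·5 + 1; = 6311; G_3 = 6311−1 = 6310
step 3: 6310 = 2·5^5 + 2·5^2 + 2·5; sub 6 for 5: 2·6^6 + 2·6^2 + 2·6; = 93396; G_4 = 93396−1 = 93395
step 4: 93395 = 2·6^6 + 2·6^2 + 6 + 5; sub 7 for 6: 2·7^7 + 2·7^2 + 7 + 5; = 1647196; G_5 = 1647196−1 = 1647195
step 5: 1647195 = 2·7^7 + 2·7^2 + 7 + 4; sub 8 for 7: 2·8^8 + 2·8^2 + 8 + 4; = 33554572; G_6 = 33554572−1 = 33554571
step 6: 33554571 = 2·8^8 + 2·8^2 + 8 + 3; sub 9 for 8: 2·9^9 + 2·9^2 + 9 + 3; = 774841152; G_7 = 774841152−1 = 774841151
step 7: 774841151 = 2·9^9 + 2·9^2 + 9 + 2; sub 10 for 9: 2·10^10 + 2·10^2 + 10 + 2; = 20000000212; G_8 = 20000000212−1 = 20000000211

19225159060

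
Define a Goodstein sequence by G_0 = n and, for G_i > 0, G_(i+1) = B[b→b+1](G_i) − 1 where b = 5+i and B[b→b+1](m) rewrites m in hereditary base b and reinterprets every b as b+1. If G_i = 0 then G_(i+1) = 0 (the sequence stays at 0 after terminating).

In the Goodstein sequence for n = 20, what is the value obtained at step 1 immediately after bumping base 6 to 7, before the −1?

26

base 5: 20 = 4·5; at 6: 4·6 = 24; next = 23
base 6: 23 = 3·6 + 5; at 7: 3·7 + 5 = 26; next = 25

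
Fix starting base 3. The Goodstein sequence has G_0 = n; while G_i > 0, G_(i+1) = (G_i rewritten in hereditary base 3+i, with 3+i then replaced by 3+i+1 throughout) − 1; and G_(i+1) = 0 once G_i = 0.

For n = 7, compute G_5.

9

(0) 7|_3 = 2·3 + 1 ↦ 2·4 + 1|_4 = 9 ⇒ 8
(1) 8|_4 = 2·4 ↦ 2·5|_5 = 10 ⇒ 9
(2) 9|_5 = 5 + 4 ↦ 6 + 4|_6 = 10 ⇒ 9
(3) 9|_6 = 6 + 3 ↦ 7 + 3|_7 = 10 ⇒ 9
(4) 9|_7 = 7 + 2 ↦ 8 + 2|_8 = 10 ⇒ 9
(5) 9|_8 = 8 + 1 ↦ 9 + 1|_9 = 10 ⇒ 9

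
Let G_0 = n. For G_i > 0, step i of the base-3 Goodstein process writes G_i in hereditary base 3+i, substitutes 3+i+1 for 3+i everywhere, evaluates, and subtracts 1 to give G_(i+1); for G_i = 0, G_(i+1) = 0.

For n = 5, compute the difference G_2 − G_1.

0

G_0=5  [base 3] 3 + 2  →[3↦4]→  4 + 2 = 6  −1 ⇒ G_1=5
G_1=5  [base 4] 4 + 1  →[4↦5]→  5 + 1 = 6  −1 ⇒ G_2=5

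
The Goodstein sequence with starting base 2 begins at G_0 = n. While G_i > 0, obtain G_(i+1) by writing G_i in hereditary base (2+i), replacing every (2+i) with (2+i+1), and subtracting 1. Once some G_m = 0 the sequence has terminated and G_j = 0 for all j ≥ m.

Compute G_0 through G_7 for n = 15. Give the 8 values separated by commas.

G_0 = 15. HB_2(15) = 2^(2 + 1) + 2^2 + 2 + 1. Bump = 112. G_1 = 111.
G_1 = 111. HB_3(111) = 3^(3 + 1) + 3^3 + 3. Bump = 1284. G_2 = 1283.
G_2 = 1283. HB_4(1283) = 4^(4 + 1) + 4^4 + 3. Bump = 18753. G_3 = 18752.
G_3 = 18752. HB_5(18752) = 5^(5 + 1) + 5^5 + 2. Bump = 326594. G_4 = 326593.
G_4 = 326593. HB_6(326593) = 6^(6 + 1) + 6^6 + 1. Bump = 6588345. G_5 = 6588344.
G_5 = 6588344. HB_7(6588344) = 7^(7 + 1) + 7^7. Bump = 150994944. G_6 = 150994943.
G_6 = 150994943. HB_8(150994943) = 8^(8 + 1) + 7·8^7 + 7·8^6 + 7·8^5 + 7·8^4 + 7·8^3 + 7·8^2 + 7·8 + 7. Bump = 3524450281. G_7 = 3524450280.

15, 111, 1283, 18752, 326593, 6588344, 150994943, 3524450280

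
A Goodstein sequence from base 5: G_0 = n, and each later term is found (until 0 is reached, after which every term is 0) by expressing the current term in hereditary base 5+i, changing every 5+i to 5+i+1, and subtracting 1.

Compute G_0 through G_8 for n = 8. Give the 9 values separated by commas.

(0) 8|_5 = 5 + 3 ↦ 6 + 3|_6 = 9 ⇒ 8
(1) 8|_6 = 6 + 2 ↦ 7 + 2|_7 = 9 ⇒ 8
(2) 8|_7 = 7 + 1 ↦ 8 + 1|_8 = 9 ⇒ 8
(3) 8|_8 = 8 ↦ 9|_9 = 9 ⇒ 8
(4) 8|_9 = 8 ↦ 8|_10 = 8 ⇒ 7
(5) 7|_10 = 7 ↦ 7|_11 = 7 ⇒ 6
(6) 6|_11 = 6 ↦ 6|_12 = 6 ⇒ 5
(7) 5|_12 = 5 ↦ 5|_13 = 5 ⇒ 4

8, 8, 8, 8, 8, 7, 6, 5, 4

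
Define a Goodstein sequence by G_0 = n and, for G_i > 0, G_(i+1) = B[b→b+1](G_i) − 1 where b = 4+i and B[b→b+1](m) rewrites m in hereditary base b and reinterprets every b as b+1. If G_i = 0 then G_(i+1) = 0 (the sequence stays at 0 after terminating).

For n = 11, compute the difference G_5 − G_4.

0

(0) 11|_4 = 2·4 + 3 ↦ 2·5 + 3|_5 = 13 ⇒ 12
(1) 12|_5 = 2·5 + 2 ↦ 2·6 + 2|_6 = 14 ⇒ 13
(2) 13|_6 = 2·6 + 1 ↦ 2·7 + 1|_7 = 15 ⇒ 14
(3) 14|_7 = 2·7 ↦ 2·8|_8 = 16 ⇒ 15
(4) 15|_8 = 8 + 7 ↦ 9 + 7|_9 = 16 ⇒ 15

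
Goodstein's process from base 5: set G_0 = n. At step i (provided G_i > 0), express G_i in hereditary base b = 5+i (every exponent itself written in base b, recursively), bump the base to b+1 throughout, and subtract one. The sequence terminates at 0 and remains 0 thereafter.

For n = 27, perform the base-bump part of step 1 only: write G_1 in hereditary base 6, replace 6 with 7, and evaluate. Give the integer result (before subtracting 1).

G_0=27  [base 5] 5^2 + 2  →[5↦6]→  6^2 + 2 = 38  −1 ⇒ G_1=37
G_1=37  [base 6] 6^2 + 1  →[6↦7]→  7^2 + 1 = 50  −1 ⇒ G_2=49

50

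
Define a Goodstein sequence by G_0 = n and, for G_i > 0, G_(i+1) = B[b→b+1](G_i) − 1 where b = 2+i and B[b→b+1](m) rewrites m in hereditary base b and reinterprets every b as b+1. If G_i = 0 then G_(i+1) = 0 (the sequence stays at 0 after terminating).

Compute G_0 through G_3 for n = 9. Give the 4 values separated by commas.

9, 81, 1023, 9842

[0] 9 ≡ 2^(2 + 1) + 1 (base 2). Lift 3: 82. −1: 81.
[1] 81 ≡ 3^(3 + 1) (base 3). Lift 4: 1024. −1: 1023.
[2] 1023 ≡ 3·4^4 + 3·4^3 + 3·4^2 + 3·4 + 3 (base 4). Lift 5: 9843. −1: 9842.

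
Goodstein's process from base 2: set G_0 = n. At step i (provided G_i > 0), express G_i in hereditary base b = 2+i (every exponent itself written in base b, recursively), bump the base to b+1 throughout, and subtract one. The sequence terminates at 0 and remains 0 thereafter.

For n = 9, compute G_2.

1023

G_0 = 9. HB_2(9) = 2^(2 + 1) + 1. Bump = 82. G_1 = 81.
G_1 = 81. HB_3(81) = 3^(3 + 1). Bump = 1024. G_2 = 1023.
G_2 = 1023. HB_4(1023) = 3·4^4 + 3·4^3 + 3·4^2 + 3·4 + 3. Bump = 9843. G_3 = 9842.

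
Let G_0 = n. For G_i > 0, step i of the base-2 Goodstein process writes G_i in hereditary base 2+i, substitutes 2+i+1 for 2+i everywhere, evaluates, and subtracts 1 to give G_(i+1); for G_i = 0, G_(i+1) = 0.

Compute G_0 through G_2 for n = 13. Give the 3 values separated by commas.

base 2: 13 = 2^(2 + 1) + 2^2 + 1; at 3: 3^(3 + 1) + 3^3 + 1 = 109; next = 108
base 3: 108 = 3^(3 + 1) + 3^3; at 4: 4^(4 + 1) + 4^4 = 1280; next = 1279

13, 108, 1279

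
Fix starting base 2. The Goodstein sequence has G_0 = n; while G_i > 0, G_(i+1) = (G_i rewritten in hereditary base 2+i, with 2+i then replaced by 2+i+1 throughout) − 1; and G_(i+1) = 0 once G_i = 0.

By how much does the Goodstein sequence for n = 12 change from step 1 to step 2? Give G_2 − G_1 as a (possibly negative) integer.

G_0 = 12. HB_2(12) = 2^(2 + 1) + 2^2. Bump = 108. G_1 = 107.
G_1 = 107. HB_3(107) = 3^(3 + 1) + 2·3^2 + 2·3 + 2. Bump = 1066. G_2 = 1065.

958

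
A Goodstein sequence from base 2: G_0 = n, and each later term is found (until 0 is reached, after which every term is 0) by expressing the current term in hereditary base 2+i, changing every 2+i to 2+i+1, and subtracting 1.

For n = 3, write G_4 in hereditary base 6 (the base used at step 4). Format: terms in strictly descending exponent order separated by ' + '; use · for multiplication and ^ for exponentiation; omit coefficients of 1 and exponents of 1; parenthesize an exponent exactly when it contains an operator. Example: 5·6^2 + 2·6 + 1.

1

i=0: 3 = 2 + 1 (b=2); 2→3: 3 + 1 = 4; 4−1 = 3
i=1: 3 = 3 (b=3); 3→4: 4 = 4; 4−1 = 3
i=2: 3 = 3 (b=4); 4→5: 3 = 3; 3−1 = 2
i=3: 2 = 2 (b=5); 5→6: 2 = 2; 2−1 = 1
i=4: 1 = 1 (b=6); 6→7: 1 = 1; 1−1 = 0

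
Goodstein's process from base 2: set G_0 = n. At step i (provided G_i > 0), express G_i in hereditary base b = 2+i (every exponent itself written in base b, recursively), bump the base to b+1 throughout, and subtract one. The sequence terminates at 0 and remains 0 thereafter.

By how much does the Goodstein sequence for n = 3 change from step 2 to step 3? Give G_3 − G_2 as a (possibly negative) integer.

(0) 3|_2 = 2 + 1 ↦ 3 + 1|_3 = 4 ⇒ 3
(1) 3|_3 = 3 ↦ 4|_4 = 4 ⇒ 3
(2) 3|_4 = 3 ↦ 3|_5 = 3 ⇒ 2

-1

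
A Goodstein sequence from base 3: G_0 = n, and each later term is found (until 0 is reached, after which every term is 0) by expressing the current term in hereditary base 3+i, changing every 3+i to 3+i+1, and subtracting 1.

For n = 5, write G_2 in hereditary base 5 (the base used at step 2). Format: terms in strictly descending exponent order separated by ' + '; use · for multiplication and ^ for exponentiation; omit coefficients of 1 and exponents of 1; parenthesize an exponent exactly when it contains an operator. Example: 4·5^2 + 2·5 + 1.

G_0=5  [base 3] 3 + 2  →[3↦4]→  4 + 2 = 6  −1 ⇒ G_1=5
G_1=5  [base 4] 4 + 1  →[4↦5]→  5 + 1 = 6  −1 ⇒ G_2=5
G_2=5  [base 5] 5  →[5↦6]→  6 = 6  −1 ⇒ G_3=5

5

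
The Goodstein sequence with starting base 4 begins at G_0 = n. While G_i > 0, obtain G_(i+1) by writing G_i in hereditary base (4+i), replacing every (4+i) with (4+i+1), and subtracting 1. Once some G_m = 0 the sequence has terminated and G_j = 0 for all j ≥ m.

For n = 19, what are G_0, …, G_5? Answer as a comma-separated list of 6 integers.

19, 27, 37, 49, 63, 69

G_0 = 19. HB_4(19) = 4^2 + 3. Bump = 28. G_1 = 27.
G_1 = 27. HB_5(27) = 5^2 + 2. Bump = 38. G_2 = 37.
G_2 = 37. HB_6(37) = 6^2 + 1. Bump = 50. G_3 = 49.
G_3 = 49. HB_7(49) = 7^2. Bump = 64. G_4 = 63.
G_4 = 63. HB_8(63) = 7·8 + 7. Bump = 70. G_5 = 69.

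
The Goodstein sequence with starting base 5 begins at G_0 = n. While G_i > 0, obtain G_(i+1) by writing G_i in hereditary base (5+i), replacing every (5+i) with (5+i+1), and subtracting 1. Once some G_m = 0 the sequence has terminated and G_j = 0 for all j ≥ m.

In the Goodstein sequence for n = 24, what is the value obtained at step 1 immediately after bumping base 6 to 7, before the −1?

base 5: 24 = 4·5 + 4; at 6: 4·6 + 4 = 28; next = 27
base 6: 27 = 4·6 + 3; at 7: 4·7 + 3 = 31; next = 30

31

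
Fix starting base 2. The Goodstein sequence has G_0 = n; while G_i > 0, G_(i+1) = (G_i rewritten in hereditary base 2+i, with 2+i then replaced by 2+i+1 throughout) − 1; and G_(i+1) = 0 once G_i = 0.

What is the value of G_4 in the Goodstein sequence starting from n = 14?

326591

i=0: 14 = 2^(2 + 1) + 2^2 + 2 (b=2); 2→3: 3^(3 + 1) + 3^3 + 3 = 111; 111−1 = 110
i=1: 110 = 3^(3 + 1) + 3^3 + 2 (b=3); 3→4: 4^(4 + 1) + 4^4 + 2 = 1282; 1282−1 = 1281
i=2: 1281 = 4^(4 + 1) + 4^4 + 1 (b=4); 4→5: 5^(5 + 1) + 5^5 + 1 = 18751; 18751−1 = 18750
i=3: 18750 = 5^(5 + 1) + 5^5 (b=5); 5→6: 6^(6 + 1) + 6^6 = 326592; 326592−1 = 326591
i=4: 326591 = 6^(6 + 1) + 5·6^5 + 5·6^4 + 5·6^3 + 5·6^2 + 5·6 + 5 (b=6); 6→7: 7^(7 + 1) + 5·7^5 + 5·7^4 + 5·7^3 + 5·7^2 + 5·7 + 5 = 5862841; 5862841−1 = 5862840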